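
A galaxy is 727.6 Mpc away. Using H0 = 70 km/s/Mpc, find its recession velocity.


v = H0 * d = 70 * 727.6 = 50932.0

50932.0 km/s


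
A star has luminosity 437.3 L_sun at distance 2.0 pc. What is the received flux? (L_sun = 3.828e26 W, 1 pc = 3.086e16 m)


F = L / (4*pi*d^2) = 1.674e+29 / (4*pi*(6.172e+16)^2) = 3.497e-06

3.497e-06 W/m^2


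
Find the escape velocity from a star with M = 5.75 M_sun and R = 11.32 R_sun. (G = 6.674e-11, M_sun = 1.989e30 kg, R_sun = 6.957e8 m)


M = 5.75 * 1.989e30 kg = 1.143675e+31 kg; R = 11.32 * 6.957e8 m = 7.875324e+09 m. v_esc = sqrt(2GM/R) = sqrt(2 * 6.674e-11 * 1.143675e+31 / 7.875324e+09) = 440276.1882

440276.1882 m/s


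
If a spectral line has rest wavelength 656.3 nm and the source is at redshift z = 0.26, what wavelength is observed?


lam_obs = lam_emit * (1 + z) = 656.3 * (1 + 0.26) = 826.938

826.938 nm


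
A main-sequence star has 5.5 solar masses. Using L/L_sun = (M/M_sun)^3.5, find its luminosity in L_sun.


L/L_sun = (M/M_sun)^3.5 = 5.5^3.5 = 390.184

390.184 L_sun


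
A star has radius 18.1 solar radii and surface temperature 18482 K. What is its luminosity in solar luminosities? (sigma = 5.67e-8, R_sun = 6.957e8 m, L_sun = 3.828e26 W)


R = 18.1 * 6.957e8 m = 1.259217e+10 m. L = 4*pi*R^2*sigma*T^4 = 4*pi*(1.259217e+10)^2 * 5.67e-8 * 18482^4 = 1.318226212e+31 W. L/L_sun = 1.318226212e+31 / 3.828e26 = 34436.4214

34436.4214 L_sun


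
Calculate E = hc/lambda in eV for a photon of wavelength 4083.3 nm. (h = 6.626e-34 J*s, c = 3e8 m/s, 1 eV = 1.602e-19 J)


E = hc/lambda = 6.626e-34 * 3e8 / 4.083e-06 = 4.868e-20 J = 0.3039 eV

0.3039 eV


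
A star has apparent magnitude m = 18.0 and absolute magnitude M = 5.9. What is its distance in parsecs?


d = 10^((m - M + 5)/5) = 10^((18.0 - 5.9 + 5)/5) = 2630.268

2630.268 pc


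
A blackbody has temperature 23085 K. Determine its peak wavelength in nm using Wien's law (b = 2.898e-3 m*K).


lam_max = b / T = 2.898e-3 / 23085 = 1.255e-07 m = 125.5361 nm

125.5361 nm


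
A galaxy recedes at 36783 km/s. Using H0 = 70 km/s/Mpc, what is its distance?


d = v / H0 = 36783 / 70 = 525.4714

525.4714 Mpc


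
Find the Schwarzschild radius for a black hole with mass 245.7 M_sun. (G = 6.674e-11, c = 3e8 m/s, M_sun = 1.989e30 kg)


M = 245.7 * 1.989e30 kg = 4.886973e+32 kg. rs = 2GM/c^2 = 2 * 6.674e-11 * 4.886973e+32 / (3e8)^2 = 724792.3956

724792.3956 m


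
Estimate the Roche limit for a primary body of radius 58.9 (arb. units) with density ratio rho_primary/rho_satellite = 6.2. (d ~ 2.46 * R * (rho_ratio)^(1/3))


d_Roche = 2.46 * 58.9 * 6.2^(1/3) = 266.1834

266.1834


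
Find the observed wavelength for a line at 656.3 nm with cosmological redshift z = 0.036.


lam_obs = lam_emit * (1 + z) = 656.3 * (1 + 0.036) = 679.9268

679.9268 nm


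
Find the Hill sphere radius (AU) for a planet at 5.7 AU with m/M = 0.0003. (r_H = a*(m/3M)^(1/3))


r_H = a * (m/3M)^(1/3) = 5.7 * (0.0003/3)^(1/3) = 0.2646

0.2646 AU


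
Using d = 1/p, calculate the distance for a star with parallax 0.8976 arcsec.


d = 1/p = 1/0.8976 = 1.1141

1.1141 pc


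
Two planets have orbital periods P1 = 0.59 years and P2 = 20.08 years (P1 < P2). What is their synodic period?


1/P_syn = |1/P1 - 1/P2| = |1/0.59 - 1/20.08| => P_syn = 0.6079

0.6079 years


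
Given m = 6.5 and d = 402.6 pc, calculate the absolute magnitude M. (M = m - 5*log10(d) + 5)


M = m - 5*log10(d) + 5 = 6.5 - 5*log10(402.6) + 5 = -1.5244

-1.5244


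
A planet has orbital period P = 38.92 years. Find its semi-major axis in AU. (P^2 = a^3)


a = P^(2/3) = 38.92^(2/3) = 11.4846

11.4846 AU


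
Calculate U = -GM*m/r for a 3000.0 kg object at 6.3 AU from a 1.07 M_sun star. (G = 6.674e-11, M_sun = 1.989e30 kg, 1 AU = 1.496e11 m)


M = 1.07 * 1.989e30 kg = 2.12823e+30 kg; r = 6.3 AU * 1.496e11 m/AU = 9.4248e+11 m. U = -GM*m/r = -(6.674e-11 * 2.12823e+30 * 3000.0) / 9.4248e+11 = -4.521e+11

-4.521e+11 J


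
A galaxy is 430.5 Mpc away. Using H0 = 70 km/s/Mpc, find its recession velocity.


v = H0 * d = 70 * 430.5 = 30135.0

30135.0 km/s


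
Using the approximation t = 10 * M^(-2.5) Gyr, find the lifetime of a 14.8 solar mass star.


t = 10 * M^(-2.5) = 10 * 14.8^(-2.5) = 0.0119

0.0119 Gyr


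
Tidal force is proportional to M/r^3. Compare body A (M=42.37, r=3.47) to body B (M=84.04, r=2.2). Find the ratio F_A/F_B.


Ratio = (M1/r1^3) / (M2/r2^3) = (42.37/3.47^3) / (84.04/2.2^3) = 0.1285

0.1285


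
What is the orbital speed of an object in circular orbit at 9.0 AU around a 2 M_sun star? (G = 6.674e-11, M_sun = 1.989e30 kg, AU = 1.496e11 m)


v = sqrt(GM/r) = sqrt(6.674e-11 * 3.978e+30 / 1.346e+12) = 14042.3062

14042.3062 m/s


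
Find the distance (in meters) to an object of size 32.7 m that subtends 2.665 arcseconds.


D = size / theta_rad, theta_rad = 2.665 * pi/(180*3600) = 1.292e-05, D = 2.531e+06

2.531e+06 m


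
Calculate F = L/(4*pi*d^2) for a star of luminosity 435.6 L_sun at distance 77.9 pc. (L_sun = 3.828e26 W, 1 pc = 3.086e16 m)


F = L / (4*pi*d^2) = 1.667e+29 / (4*pi*(2.404e+18)^2) = 2.296e-09

2.296e-09 W/m^2


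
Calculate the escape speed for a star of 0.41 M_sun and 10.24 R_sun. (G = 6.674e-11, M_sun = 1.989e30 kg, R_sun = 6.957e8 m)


M = 0.41 * 1.989e30 kg = 8.1549e+29 kg; R = 10.24 * 6.957e8 m = 7.123968e+09 m. v_esc = sqrt(2GM/R) = sqrt(2 * 6.674e-11 * 8.1549e+29 / 7.123968e+09) = 123610.8062

123610.8062 m/s


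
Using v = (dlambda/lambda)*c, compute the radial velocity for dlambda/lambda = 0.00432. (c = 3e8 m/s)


v = (dlambda/lambda) * c = 0.00432 * 3e8 = 1.296e+06

1.296e+06 m/s


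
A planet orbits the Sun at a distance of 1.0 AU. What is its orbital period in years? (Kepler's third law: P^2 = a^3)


P = a^(3/2) = 1.0^1.5 = 1.0

1.0 years


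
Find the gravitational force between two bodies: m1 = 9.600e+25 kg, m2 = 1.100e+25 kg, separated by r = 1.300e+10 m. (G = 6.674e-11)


F = G*m1*m2/r^2 = 6.674e-11 * 9.600e+25 * 1.100e+25 / (1.300e+10)^2 = 6.674e-11 * 1.056e+51 / 1.690e+20 = 4.170e+20

4.170e+20 N


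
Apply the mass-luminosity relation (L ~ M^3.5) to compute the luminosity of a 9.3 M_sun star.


L/L_sun = (M/M_sun)^3.5 = 9.3^3.5 = 2452.9592

2452.9592 L_sun


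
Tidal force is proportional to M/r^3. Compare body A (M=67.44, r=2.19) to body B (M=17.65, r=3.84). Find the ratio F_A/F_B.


Ratio = (M1/r1^3) / (M2/r2^3) = (67.44/2.19^3) / (17.65/3.84^3) = 20.5984

20.5984


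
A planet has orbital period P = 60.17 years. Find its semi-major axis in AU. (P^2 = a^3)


a = P^(2/3) = 60.17^(2/3) = 15.3551

15.3551 AU


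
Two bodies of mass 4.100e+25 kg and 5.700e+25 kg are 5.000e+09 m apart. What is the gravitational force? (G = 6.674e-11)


F = G*m1*m2/r^2 = 6.674e-11 * 4.100e+25 * 5.700e+25 / (5.000e+09)^2 = 6.674e-11 * 2.337e+51 / 2.500e+19 = 6.239e+21

6.239e+21 N


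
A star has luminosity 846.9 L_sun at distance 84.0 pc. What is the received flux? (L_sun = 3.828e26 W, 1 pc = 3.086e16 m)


F = L / (4*pi*d^2) = 3.242e+29 / (4*pi*(2.592e+18)^2) = 3.839e-09

3.839e-09 W/m^2


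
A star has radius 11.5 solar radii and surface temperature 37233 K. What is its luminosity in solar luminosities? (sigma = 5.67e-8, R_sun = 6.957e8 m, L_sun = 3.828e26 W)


R = 11.5 * 6.957e8 m = 8.00055e+09 m. L = 4*pi*R^2*sigma*T^4 = 4*pi*(8.00055e+09)^2 * 5.67e-8 * 37233^4 = 8.764854917e+31 W. L/L_sun = 8.764854917e+31 / 3.828e26 = 228966.9518

228966.9518 L_sun


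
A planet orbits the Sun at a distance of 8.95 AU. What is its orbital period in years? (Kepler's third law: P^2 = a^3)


P = a^(3/2) = 8.95^1.5 = 26.7753

26.7753 years


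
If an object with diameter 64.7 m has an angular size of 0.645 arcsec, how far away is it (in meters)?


D = size / theta_rad, theta_rad = 0.645 * pi/(180*3600) = 3.127e-06, D = 2.069e+07

2.069e+07 m


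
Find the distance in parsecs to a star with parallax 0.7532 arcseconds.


d = 1/p = 1/0.7532 = 1.3277

1.3277 pc


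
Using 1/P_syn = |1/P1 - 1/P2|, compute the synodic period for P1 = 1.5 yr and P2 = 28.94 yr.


1/P_syn = |1/P1 - 1/P2| = |1/1.5 - 1/28.94| => P_syn = 1.582

1.582 years


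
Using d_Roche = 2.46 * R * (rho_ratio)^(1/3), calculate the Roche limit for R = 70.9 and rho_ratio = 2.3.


d_Roche = 2.46 * 70.9 * 2.3^(1/3) = 230.2275

230.2275


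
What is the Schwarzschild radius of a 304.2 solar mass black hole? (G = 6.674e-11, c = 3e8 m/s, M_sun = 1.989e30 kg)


M = 304.2 * 1.989e30 kg = 6.050538e+32 kg. rs = 2GM/c^2 = 2 * 6.674e-11 * 6.050538e+32 / (3e8)^2 = 897362.0136

897362.0136 m


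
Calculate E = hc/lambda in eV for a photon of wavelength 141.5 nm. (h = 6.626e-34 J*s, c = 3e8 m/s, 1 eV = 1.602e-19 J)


E = hc/lambda = 6.626e-34 * 3e8 / 1.415e-07 = 1.405e-18 J = 8.7691 eV

8.7691 eV


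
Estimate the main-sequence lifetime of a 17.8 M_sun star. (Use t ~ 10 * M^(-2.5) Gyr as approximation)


t = 10 * M^(-2.5) = 10 * 17.8^(-2.5) = 0.0075

0.0075 Gyr


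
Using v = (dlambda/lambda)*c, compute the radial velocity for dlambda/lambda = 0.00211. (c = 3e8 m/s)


v = (dlambda/lambda) * c = 0.00211 * 3e8 = 633000.0

633000.0 m/s


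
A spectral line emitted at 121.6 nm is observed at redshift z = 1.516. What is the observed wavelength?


lam_obs = lam_emit * (1 + z) = 121.6 * (1 + 1.516) = 305.9456

305.9456 nm


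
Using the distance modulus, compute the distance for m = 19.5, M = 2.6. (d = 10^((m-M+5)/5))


d = 10^((m - M + 5)/5) = 10^((19.5 - 2.6 + 5)/5) = 23988.3292

23988.3292 pc


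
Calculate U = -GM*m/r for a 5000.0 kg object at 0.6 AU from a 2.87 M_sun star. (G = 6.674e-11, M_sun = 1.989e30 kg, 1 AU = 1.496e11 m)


M = 2.87 * 1.989e30 kg = 5.70843e+30 kg; r = 0.6 AU * 1.496e11 m/AU = 8.976e+10 m. U = -GM*m/r = -(6.674e-11 * 5.70843e+30 * 5000.0) / 8.976e+10 = -2.122e+13

-2.122e+13 J


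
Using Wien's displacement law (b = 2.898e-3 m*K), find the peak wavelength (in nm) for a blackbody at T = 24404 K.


lam_max = b / T = 2.898e-3 / 24404 = 1.188e-07 m = 118.751 nm

118.751 nm


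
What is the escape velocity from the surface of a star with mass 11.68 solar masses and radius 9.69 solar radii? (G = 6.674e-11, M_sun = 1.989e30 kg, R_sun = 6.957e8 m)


M = 11.68 * 1.989e30 kg = 2.323152e+31 kg; R = 9.69 * 6.957e8 m = 6.741333e+09 m. v_esc = sqrt(2GM/R) = sqrt(2 * 6.674e-11 * 2.323152e+31 / 6.741333e+09) = 678225.3553

678225.3553 m/s


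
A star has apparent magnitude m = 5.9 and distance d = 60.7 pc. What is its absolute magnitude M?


M = m - 5*log10(d) + 5 = 5.9 - 5*log10(60.7) + 5 = 1.9841

1.9841


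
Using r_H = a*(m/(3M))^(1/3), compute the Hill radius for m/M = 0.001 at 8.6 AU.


r_H = a * (m/3M)^(1/3) = 8.6 * (0.001/3)^(1/3) = 0.5963

0.5963 AU


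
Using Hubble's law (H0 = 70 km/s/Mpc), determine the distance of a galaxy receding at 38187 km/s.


d = v / H0 = 38187 / 70 = 545.5286

545.5286 Mpc


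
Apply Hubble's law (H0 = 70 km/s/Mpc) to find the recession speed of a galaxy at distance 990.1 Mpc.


v = H0 * d = 70 * 990.1 = 69307.0

69307.0 km/s


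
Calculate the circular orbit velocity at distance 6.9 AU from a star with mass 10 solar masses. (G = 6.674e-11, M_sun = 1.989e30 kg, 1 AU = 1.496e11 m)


v = sqrt(GM/r) = sqrt(6.674e-11 * 1.989e+31 / 1.032e+12) = 35860.8146

35860.8146 m/s


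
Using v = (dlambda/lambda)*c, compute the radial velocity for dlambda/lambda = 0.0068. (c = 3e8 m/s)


v = (dlambda/lambda) * c = 0.0068 * 3e8 = 2.040e+06

2.040e+06 m/s


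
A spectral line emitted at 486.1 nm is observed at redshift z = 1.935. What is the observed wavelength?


lam_obs = lam_emit * (1 + z) = 486.1 * (1 + 1.935) = 1426.7035

1426.7035 nm


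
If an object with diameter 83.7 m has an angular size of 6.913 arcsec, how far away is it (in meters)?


D = size / theta_rad, theta_rad = 6.913 * pi/(180*3600) = 3.352e-05, D = 2.497e+06

2.497e+06 m


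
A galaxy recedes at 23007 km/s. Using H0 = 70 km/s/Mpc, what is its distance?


d = v / H0 = 23007 / 70 = 328.6714

328.6714 Mpc


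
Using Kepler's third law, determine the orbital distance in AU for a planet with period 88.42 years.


a = P^(2/3) = 88.42^(2/3) = 19.8473

19.8473 AU


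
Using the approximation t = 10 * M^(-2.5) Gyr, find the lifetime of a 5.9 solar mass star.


t = 10 * M^(-2.5) = 10 * 5.9^(-2.5) = 0.1183

0.1183 Gyr


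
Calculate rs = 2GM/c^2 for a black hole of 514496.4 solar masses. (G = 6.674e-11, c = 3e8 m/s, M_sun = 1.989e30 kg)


M = 514496.4 * 1.989e30 kg = 1.02333334e+36 kg. rs = 2GM/c^2 = 2 * 6.674e-11 * 1.02333334e+36 / (3e8)^2 = 1.518e+09

1.518e+09 m


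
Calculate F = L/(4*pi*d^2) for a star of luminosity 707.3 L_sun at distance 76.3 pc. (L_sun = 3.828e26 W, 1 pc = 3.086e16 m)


F = L / (4*pi*d^2) = 2.708e+29 / (4*pi*(2.355e+18)^2) = 3.886e-09

3.886e-09 W/m^2


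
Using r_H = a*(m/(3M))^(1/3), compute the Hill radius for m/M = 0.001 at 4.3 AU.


r_H = a * (m/3M)^(1/3) = 4.3 * (0.001/3)^(1/3) = 0.2981

0.2981 AU


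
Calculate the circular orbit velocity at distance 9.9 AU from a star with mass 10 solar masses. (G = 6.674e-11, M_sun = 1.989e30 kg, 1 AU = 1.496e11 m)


v = sqrt(GM/r) = sqrt(6.674e-11 * 1.989e+31 / 1.481e+12) = 29938.2974

29938.2974 m/s


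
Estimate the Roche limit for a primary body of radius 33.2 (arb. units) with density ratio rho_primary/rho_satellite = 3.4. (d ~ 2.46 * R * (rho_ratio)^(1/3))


d_Roche = 2.46 * 33.2 * 3.4^(1/3) = 122.8097

122.8097


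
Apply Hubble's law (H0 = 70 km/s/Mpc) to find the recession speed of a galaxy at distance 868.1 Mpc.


v = H0 * d = 70 * 868.1 = 60767.0

60767.0 km/s


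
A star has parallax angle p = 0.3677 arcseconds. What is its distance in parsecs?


d = 1/p = 1/0.3677 = 2.7196

2.7196 pc


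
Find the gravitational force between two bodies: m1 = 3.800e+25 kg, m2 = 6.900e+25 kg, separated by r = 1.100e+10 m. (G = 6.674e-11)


F = G*m1*m2/r^2 = 6.674e-11 * 3.800e+25 * 6.900e+25 / (1.100e+10)^2 = 6.674e-11 * 2.622e+51 / 1.210e+20 = 1.446e+21

1.446e+21 N


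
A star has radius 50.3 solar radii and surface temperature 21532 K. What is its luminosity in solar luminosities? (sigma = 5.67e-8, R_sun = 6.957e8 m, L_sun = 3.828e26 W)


R = 50.3 * 6.957e8 m = 3.499371e+10 m. L = 4*pi*R^2*sigma*T^4 = 4*pi*(3.499371e+10)^2 * 5.67e-8 * 21532^4 = 1.875471135e+32 W. L/L_sun = 1.875471135e+32 / 3.828e26 = 489934.9882

489934.9882 L_sun


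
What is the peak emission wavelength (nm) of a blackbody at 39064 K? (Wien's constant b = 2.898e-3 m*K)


lam_max = b / T = 2.898e-3 / 39064 = 7.419e-08 m = 74.186 nm

74.186 nm


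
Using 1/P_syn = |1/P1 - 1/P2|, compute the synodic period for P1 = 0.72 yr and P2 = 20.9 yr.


1/P_syn = |1/P1 - 1/P2| = |1/0.72 - 1/20.9| => P_syn = 0.7457

0.7457 years


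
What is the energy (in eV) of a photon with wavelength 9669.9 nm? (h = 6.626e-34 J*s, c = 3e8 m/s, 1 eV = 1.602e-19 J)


E = hc/lambda = 6.626e-34 * 3e8 / 9.670e-06 = 2.056e-20 J = 0.1283 eV

0.1283 eV


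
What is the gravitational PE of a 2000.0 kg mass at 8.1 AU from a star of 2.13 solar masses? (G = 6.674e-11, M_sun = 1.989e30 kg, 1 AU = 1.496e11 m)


M = 2.13 * 1.989e30 kg = 4.23657e+30 kg; r = 8.1 AU * 1.496e11 m/AU = 1.21176e+12 m. U = -GM*m/r = -(6.674e-11 * 4.23657e+30 * 2000.0) / 1.21176e+12 = -4.667e+11

-4.667e+11 J


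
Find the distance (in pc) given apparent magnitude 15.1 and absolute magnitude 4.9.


d = 10^((m - M + 5)/5) = 10^((15.1 - 4.9 + 5)/5) = 1096.4782

1096.4782 pc


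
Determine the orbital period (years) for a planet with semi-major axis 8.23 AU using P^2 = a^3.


P = a^(3/2) = 8.23^1.5 = 23.6102

23.6102 years


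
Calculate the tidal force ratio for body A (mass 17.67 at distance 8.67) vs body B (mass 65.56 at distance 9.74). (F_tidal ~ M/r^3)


Ratio = (M1/r1^3) / (M2/r2^3) = (17.67/8.67^3) / (65.56/9.74^3) = 0.3821

0.3821


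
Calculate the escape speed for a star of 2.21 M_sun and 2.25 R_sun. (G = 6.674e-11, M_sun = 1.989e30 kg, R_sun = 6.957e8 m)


M = 2.21 * 1.989e30 kg = 4.39569e+30 kg; R = 2.25 * 6.957e8 m = 1.565325e+09 m. v_esc = sqrt(2GM/R) = sqrt(2 * 6.674e-11 * 4.39569e+30 / 1.565325e+09) = 612236.7102

612236.7102 m/s


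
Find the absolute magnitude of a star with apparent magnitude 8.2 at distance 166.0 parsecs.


M = m - 5*log10(d) + 5 = 8.2 - 5*log10(166.0) + 5 = 2.0995

2.0995


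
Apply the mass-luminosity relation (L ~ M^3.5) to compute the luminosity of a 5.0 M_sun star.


L/L_sun = (M/M_sun)^3.5 = 5.0^3.5 = 279.5085

279.5085 L_sun


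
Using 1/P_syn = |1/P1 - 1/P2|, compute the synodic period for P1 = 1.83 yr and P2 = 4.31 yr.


1/P_syn = |1/P1 - 1/P2| = |1/1.83 - 1/4.31| => P_syn = 3.1804

3.1804 years


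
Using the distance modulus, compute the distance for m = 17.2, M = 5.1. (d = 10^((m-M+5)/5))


d = 10^((m - M + 5)/5) = 10^((17.2 - 5.1 + 5)/5) = 2630.268

2630.268 pc


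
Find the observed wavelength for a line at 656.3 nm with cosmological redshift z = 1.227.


lam_obs = lam_emit * (1 + z) = 656.3 * (1 + 1.227) = 1461.5801

1461.5801 nm


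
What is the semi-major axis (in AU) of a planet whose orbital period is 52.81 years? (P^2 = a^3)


a = P^(2/3) = 52.81^(2/3) = 14.0759

14.0759 AU


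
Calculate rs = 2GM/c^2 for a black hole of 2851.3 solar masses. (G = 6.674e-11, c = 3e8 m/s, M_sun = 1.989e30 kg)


M = 2851.3 * 1.989e30 kg = 5.6712357e+33 kg. rs = 2GM/c^2 = 2 * 6.674e-11 * 5.6712357e+33 / (3e8)^2 = 8.411e+06

8.411e+06 m


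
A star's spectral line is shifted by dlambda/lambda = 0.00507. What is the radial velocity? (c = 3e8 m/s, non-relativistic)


v = (dlambda/lambda) * c = 0.00507 * 3e8 = 1.521e+06

1.521e+06 m/s


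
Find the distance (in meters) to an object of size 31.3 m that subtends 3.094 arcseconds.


D = size / theta_rad, theta_rad = 3.094 * pi/(180*3600) = 1.500e-05, D = 2.087e+06

2.087e+06 m


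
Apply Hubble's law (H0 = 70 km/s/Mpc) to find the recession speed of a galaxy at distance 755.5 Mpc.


v = H0 * d = 70 * 755.5 = 52885.0

52885.0 km/s


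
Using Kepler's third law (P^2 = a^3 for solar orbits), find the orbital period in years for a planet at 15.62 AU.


P = a^(3/2) = 15.62^1.5 = 61.7336

61.7336 years


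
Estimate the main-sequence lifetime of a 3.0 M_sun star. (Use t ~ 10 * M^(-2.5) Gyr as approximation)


t = 10 * M^(-2.5) = 10 * 3.0^(-2.5) = 0.6415

0.6415 Gyr


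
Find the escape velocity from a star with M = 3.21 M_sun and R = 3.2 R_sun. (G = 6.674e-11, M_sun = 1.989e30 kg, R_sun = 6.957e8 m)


M = 3.21 * 1.989e30 kg = 6.38469e+30 kg; R = 3.2 * 6.957e8 m = 2.22624e+09 m. v_esc = sqrt(2GM/R) = sqrt(2 * 6.674e-11 * 6.38469e+30 / 2.22624e+09) = 618716.9529

618716.9529 m/s


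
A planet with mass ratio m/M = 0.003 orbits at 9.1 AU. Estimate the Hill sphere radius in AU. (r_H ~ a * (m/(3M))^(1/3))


r_H = a * (m/3M)^(1/3) = 9.1 * (0.003/3)^(1/3) = 0.91

0.91 AU


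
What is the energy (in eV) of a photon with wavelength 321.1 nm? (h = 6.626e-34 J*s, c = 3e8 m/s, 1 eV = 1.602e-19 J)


E = hc/lambda = 6.626e-34 * 3e8 / 3.211e-07 = 6.191e-19 J = 3.8643 eV

3.8643 eV


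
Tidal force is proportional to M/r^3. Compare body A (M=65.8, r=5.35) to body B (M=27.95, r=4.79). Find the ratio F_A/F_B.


Ratio = (M1/r1^3) / (M2/r2^3) = (65.8/5.35^3) / (27.95/4.79^3) = 1.6896

1.6896


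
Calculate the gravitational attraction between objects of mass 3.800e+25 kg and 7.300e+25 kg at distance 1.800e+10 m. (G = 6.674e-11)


F = G*m1*m2/r^2 = 6.674e-11 * 3.800e+25 * 7.300e+25 / (1.800e+10)^2 = 6.674e-11 * 2.774e+51 / 3.240e+20 = 5.714e+20

5.714e+20 N


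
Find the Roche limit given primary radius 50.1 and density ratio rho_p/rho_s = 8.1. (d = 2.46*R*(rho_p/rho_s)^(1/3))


d_Roche = 2.46 * 50.1 * 8.1^(1/3) = 247.5148

247.5148


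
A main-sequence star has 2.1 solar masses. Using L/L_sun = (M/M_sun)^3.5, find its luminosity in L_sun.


L/L_sun = (M/M_sun)^3.5 = 2.1^3.5 = 13.4205

13.4205 L_sun


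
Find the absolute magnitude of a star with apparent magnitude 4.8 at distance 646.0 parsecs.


M = m - 5*log10(d) + 5 = 4.8 - 5*log10(646.0) + 5 = -4.2512

-4.2512


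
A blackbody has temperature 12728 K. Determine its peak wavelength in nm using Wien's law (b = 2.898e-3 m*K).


lam_max = b / T = 2.898e-3 / 12728 = 2.277e-07 m = 227.687 nm

227.687 nm


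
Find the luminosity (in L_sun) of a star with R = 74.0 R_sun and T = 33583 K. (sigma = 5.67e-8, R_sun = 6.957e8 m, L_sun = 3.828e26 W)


R = 74.0 * 6.957e8 m = 5.14818e+10 m. L = 4*pi*R^2*sigma*T^4 = 4*pi*(5.14818e+10)^2 * 5.67e-8 * 33583^4 = 2.402029445e+33 W. L/L_sun = 2.402029445e+33 / 3.828e26 = 6.275e+06

6.275e+06 L_sun


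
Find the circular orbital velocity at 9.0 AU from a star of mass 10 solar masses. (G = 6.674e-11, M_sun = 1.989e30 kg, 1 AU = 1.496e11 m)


v = sqrt(GM/r) = sqrt(6.674e-11 * 1.989e+31 / 1.346e+12) = 31399.5512

31399.5512 m/s


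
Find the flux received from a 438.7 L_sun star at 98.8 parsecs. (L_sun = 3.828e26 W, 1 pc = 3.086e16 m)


F = L / (4*pi*d^2) = 1.679e+29 / (4*pi*(3.049e+18)^2) = 1.438e-09

1.438e-09 W/m^2


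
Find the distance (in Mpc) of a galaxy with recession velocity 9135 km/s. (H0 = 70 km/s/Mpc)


d = v / H0 = 9135 / 70 = 130.5

130.5 Mpc


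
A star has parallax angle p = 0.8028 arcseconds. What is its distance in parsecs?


d = 1/p = 1/0.8028 = 1.2456

1.2456 pc


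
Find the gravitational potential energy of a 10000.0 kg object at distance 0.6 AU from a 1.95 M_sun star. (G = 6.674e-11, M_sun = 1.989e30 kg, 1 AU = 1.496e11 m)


M = 1.95 * 1.989e30 kg = 3.87855e+30 kg; r = 0.6 AU * 1.496e11 m/AU = 8.976e+10 m. U = -GM*m/r = -(6.674e-11 * 3.87855e+30 * 10000.0) / 8.976e+10 = -2.884e+13

-2.884e+13 J


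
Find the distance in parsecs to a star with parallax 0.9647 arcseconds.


d = 1/p = 1/0.9647 = 1.0366

1.0366 pc


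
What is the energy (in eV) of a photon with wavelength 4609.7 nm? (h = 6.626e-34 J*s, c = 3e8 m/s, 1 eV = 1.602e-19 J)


E = hc/lambda = 6.626e-34 * 3e8 / 4.610e-06 = 4.312e-20 J = 0.2692 eV

0.2692 eV


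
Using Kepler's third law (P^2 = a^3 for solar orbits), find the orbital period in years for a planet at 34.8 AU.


P = a^(3/2) = 34.8^1.5 = 205.2905

205.2905 years


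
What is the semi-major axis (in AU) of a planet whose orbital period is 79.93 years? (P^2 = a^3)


a = P^(2/3) = 79.93^(2/3) = 18.5555

18.5555 AU


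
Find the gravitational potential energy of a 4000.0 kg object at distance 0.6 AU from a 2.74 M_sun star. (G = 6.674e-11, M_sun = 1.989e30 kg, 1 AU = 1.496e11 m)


M = 2.74 * 1.989e30 kg = 5.44986e+30 kg; r = 0.6 AU * 1.496e11 m/AU = 8.976e+10 m. U = -GM*m/r = -(6.674e-11 * 5.44986e+30 * 4000.0) / 8.976e+10 = -1.621e+13

-1.621e+13 J


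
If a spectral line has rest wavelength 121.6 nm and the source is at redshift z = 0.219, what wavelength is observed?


lam_obs = lam_emit * (1 + z) = 121.6 * (1 + 0.219) = 148.2304

148.2304 nm


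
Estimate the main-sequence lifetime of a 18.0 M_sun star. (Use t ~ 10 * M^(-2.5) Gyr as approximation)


t = 10 * M^(-2.5) = 10 * 18.0^(-2.5) = 0.0073

0.0073 Gyr


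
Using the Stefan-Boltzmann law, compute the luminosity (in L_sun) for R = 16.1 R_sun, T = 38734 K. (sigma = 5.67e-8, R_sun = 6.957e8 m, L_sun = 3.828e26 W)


R = 16.1 * 6.957e8 m = 1.120077e+10 m. L = 4*pi*R^2*sigma*T^4 = 4*pi*(1.120077e+10)^2 * 5.67e-8 * 38734^4 = 2.012139444e+32 W. L/L_sun = 2.012139444e+32 / 3.828e26 = 525637.2633

525637.2633 L_sun


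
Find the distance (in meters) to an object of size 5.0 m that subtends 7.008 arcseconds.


D = size / theta_rad, theta_rad = 7.008 * pi/(180*3600) = 3.398e-05, D = 147163.8172

147163.8172 m


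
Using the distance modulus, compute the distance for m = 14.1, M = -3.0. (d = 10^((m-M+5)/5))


d = 10^((m - M + 5)/5) = 10^((14.1 - -3.0 + 5)/5) = 26302.6799

26302.6799 pc


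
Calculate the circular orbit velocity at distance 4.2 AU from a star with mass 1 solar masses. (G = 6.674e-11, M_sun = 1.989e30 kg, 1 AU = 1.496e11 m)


v = sqrt(GM/r) = sqrt(6.674e-11 * 1.989e+30 / 6.283e+11) = 14535.1678

14535.1678 m/s


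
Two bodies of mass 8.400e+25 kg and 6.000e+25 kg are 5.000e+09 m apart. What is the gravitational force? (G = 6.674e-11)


F = G*m1*m2/r^2 = 6.674e-11 * 8.400e+25 * 6.000e+25 / (5.000e+09)^2 = 6.674e-11 * 5.040e+51 / 2.500e+19 = 1.345e+22

1.345e+22 N


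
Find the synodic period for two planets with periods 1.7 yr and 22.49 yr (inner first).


1/P_syn = |1/P1 - 1/P2| = |1/1.7 - 1/22.49| => P_syn = 1.839

1.839 years


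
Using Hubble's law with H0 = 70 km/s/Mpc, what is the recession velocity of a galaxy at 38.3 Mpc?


v = H0 * d = 70 * 38.3 = 2681.0

2681.0 km/s


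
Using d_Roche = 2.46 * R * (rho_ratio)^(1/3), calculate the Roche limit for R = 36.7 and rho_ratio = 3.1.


d_Roche = 2.46 * 36.7 * 3.1^(1/3) = 131.6402

131.6402


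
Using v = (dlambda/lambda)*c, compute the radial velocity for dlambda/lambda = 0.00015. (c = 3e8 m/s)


v = (dlambda/lambda) * c = 0.00015 * 3e8 = 45000.0

45000.0 m/s


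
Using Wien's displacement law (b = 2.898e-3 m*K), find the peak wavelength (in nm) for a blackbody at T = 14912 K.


lam_max = b / T = 2.898e-3 / 14912 = 1.943e-07 m = 194.3401 nm

194.3401 nm


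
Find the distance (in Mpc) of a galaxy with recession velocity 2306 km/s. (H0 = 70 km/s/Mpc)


d = v / H0 = 2306 / 70 = 32.9429

32.9429 Mpc


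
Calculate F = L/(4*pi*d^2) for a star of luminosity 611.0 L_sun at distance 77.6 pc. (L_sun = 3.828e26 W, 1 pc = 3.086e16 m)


F = L / (4*pi*d^2) = 2.339e+29 / (4*pi*(2.395e+18)^2) = 3.246e-09

3.246e-09 W/m^2


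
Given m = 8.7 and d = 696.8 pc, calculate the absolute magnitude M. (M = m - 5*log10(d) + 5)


M = m - 5*log10(d) + 5 = 8.7 - 5*log10(696.8) + 5 = -0.5155

-0.5155


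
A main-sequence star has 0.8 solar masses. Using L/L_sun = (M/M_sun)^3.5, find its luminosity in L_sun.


L/L_sun = (M/M_sun)^3.5 = 0.8^3.5 = 0.4579

0.4579 L_sun


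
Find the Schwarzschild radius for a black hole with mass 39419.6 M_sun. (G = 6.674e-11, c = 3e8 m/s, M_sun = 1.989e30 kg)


M = 39419.6 * 1.989e30 kg = 7.84055844e+34 kg. rs = 2GM/c^2 = 2 * 6.674e-11 * 7.84055844e+34 / (3e8)^2 = 1.163e+08

1.163e+08 m


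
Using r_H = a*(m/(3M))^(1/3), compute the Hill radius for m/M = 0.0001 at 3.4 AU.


r_H = a * (m/3M)^(1/3) = 3.4 * (0.0001/3)^(1/3) = 0.1094

0.1094 AU


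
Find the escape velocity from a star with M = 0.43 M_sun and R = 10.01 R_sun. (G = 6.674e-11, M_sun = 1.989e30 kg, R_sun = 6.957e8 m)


M = 0.43 * 1.989e30 kg = 8.5527e+29 kg; R = 10.01 * 6.957e8 m = 6.963957e+09 m. v_esc = sqrt(2GM/R) = sqrt(2 * 6.674e-11 * 8.5527e+29 / 6.963957e+09) = 128035.8762

128035.8762 m/s


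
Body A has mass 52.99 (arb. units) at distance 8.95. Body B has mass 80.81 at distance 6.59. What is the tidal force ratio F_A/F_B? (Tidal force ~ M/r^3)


Ratio = (M1/r1^3) / (M2/r2^3) = (52.99/8.95^3) / (80.81/6.59^3) = 0.2618

0.2618


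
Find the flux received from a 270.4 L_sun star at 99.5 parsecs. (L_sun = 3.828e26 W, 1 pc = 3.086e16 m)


F = L / (4*pi*d^2) = 1.035e+29 / (4*pi*(3.071e+18)^2) = 8.736e-10

8.736e-10 W/m^2


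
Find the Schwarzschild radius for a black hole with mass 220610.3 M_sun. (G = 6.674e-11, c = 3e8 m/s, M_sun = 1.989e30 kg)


M = 220610.3 * 1.989e30 kg = 4.387938867e+35 kg. rs = 2GM/c^2 = 2 * 6.674e-11 * 4.387938867e+35 / (3e8)^2 = 6.508e+08

6.508e+08 m


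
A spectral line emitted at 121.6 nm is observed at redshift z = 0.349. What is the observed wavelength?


lam_obs = lam_emit * (1 + z) = 121.6 * (1 + 0.349) = 164.0384

164.0384 nm


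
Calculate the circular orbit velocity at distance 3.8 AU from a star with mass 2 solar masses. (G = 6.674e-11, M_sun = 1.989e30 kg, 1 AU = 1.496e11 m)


v = sqrt(GM/r) = sqrt(6.674e-11 * 3.978e+30 / 5.685e+11) = 21610.6533

21610.6533 m/s


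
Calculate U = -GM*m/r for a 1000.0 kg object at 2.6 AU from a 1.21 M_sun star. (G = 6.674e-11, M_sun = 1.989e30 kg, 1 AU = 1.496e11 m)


M = 1.21 * 1.989e30 kg = 2.40669e+30 kg; r = 2.6 AU * 1.496e11 m/AU = 3.8896e+11 m. U = -GM*m/r = -(6.674e-11 * 2.40669e+30 * 1000.0) / 3.8896e+11 = -4.130e+11

-4.130e+11 J


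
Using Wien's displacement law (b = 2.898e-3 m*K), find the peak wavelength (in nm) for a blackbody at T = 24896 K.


lam_max = b / T = 2.898e-3 / 24896 = 1.164e-07 m = 116.4042 nm

116.4042 nm


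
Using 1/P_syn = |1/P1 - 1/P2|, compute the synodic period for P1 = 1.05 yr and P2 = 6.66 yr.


1/P_syn = |1/P1 - 1/P2| = |1/1.05 - 1/6.66| => P_syn = 1.2465

1.2465 years


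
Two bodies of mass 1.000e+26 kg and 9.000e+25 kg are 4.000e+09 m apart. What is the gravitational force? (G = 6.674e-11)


F = G*m1*m2/r^2 = 6.674e-11 * 1.000e+26 * 9.000e+25 / (4.000e+09)^2 = 6.674e-11 * 9.000e+51 / 1.600e+19 = 3.754e+22

3.754e+22 N


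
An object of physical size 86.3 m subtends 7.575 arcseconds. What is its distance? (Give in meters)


D = size / theta_rad, theta_rad = 7.575 * pi/(180*3600) = 3.672e-05, D = 2.350e+06

2.350e+06 m


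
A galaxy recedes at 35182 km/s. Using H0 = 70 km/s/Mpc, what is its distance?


d = v / H0 = 35182 / 70 = 502.6

502.6 Mpc


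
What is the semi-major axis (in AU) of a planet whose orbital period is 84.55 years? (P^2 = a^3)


a = P^(2/3) = 84.55^(2/3) = 19.2638

19.2638 AU


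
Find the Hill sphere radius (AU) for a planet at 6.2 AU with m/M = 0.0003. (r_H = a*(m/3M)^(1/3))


r_H = a * (m/3M)^(1/3) = 6.2 * (0.0003/3)^(1/3) = 0.2878

0.2878 AU


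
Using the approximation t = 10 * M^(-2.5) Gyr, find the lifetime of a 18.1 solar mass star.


t = 10 * M^(-2.5) = 10 * 18.1^(-2.5) = 0.0072

0.0072 Gyr


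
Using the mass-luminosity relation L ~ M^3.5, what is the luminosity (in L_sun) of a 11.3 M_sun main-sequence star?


L/L_sun = (M/M_sun)^3.5 = 11.3^3.5 = 4850.3665

4850.3665 L_sun


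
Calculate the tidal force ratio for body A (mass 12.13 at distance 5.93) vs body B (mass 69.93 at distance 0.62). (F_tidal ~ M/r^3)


Ratio = (M1/r1^3) / (M2/r2^3) = (12.13/5.93^3) / (69.93/0.62^3) = 1.982e-04

1.982e-04


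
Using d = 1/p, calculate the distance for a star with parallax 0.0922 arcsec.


d = 1/p = 1/0.0922 = 10.846

10.846 pc


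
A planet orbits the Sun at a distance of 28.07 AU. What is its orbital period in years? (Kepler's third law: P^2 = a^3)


P = a^(3/2) = 28.07^1.5 = 148.718

148.718 years


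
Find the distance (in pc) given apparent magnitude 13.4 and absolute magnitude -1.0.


d = 10^((m - M + 5)/5) = 10^((13.4 - -1.0 + 5)/5) = 7585.7758

7585.7758 pc


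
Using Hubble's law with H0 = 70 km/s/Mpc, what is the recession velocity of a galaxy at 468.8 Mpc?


v = H0 * d = 70 * 468.8 = 32816.0

32816.0 km/s


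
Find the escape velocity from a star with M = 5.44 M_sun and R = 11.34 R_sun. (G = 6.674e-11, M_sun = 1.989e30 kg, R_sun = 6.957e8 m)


M = 5.44 * 1.989e30 kg = 1.082016e+31 kg; R = 11.34 * 6.957e8 m = 7.889238e+09 m. v_esc = sqrt(2GM/R) = sqrt(2 * 6.674e-11 * 1.082016e+31 / 7.889238e+09) = 427865.6398

427865.6398 m/s


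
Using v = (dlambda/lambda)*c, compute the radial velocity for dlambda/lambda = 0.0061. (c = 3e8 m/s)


v = (dlambda/lambda) * c = 0.0061 * 3e8 = 1.830e+06

1.830e+06 m/s


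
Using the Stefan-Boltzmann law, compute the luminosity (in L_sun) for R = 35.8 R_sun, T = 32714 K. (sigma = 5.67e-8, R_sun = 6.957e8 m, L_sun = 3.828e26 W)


R = 35.8 * 6.957e8 m = 2.490606e+10 m. L = 4*pi*R^2*sigma*T^4 = 4*pi*(2.490606e+10)^2 * 5.67e-8 * 32714^4 = 5.062179961e+32 W. L/L_sun = 5.062179961e+32 / 3.828e26 = 1.322e+06

1.322e+06 L_sun


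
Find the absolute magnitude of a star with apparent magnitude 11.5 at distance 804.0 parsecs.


M = m - 5*log10(d) + 5 = 11.5 - 5*log10(804.0) + 5 = 1.9737

1.9737


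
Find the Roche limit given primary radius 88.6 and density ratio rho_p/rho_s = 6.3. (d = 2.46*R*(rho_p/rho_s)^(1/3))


d_Roche = 2.46 * 88.6 * 6.3^(1/3) = 402.5462

402.5462


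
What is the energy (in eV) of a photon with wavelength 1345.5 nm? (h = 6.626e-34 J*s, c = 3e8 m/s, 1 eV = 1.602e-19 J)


E = hc/lambda = 6.626e-34 * 3e8 / 1.346e-06 = 1.477e-19 J = 0.9222 eV

0.9222 eV


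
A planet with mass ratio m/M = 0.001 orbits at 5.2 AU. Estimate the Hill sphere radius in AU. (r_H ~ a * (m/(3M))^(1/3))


r_H = a * (m/3M)^(1/3) = 5.2 * (0.001/3)^(1/3) = 0.3605

0.3605 AU


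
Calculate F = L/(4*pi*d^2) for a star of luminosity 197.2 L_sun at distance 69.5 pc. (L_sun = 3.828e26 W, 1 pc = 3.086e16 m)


F = L / (4*pi*d^2) = 7.549e+28 / (4*pi*(2.145e+18)^2) = 1.306e-09

1.306e-09 W/m^2


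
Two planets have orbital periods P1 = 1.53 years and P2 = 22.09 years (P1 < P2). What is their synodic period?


1/P_syn = |1/P1 - 1/P2| = |1/1.53 - 1/22.09| => P_syn = 1.6439

1.6439 years


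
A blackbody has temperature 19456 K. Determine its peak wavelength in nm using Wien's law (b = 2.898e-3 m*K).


lam_max = b / T = 2.898e-3 / 19456 = 1.490e-07 m = 148.9515 nm

148.9515 nm


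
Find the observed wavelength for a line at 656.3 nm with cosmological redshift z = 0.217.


lam_obs = lam_emit * (1 + z) = 656.3 * (1 + 0.217) = 798.7171

798.7171 nm


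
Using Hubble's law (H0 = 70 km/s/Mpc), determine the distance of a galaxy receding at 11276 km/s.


d = v / H0 = 11276 / 70 = 161.0857

161.0857 Mpc


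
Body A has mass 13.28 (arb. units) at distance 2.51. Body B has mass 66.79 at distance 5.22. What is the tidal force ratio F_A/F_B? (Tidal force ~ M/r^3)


Ratio = (M1/r1^3) / (M2/r2^3) = (13.28/2.51^3) / (66.79/5.22^3) = 1.7885

1.7885


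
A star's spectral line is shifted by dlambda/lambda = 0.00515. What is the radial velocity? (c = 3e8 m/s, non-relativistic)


v = (dlambda/lambda) * c = 0.00515 * 3e8 = 1.545e+06

1.545e+06 m/s


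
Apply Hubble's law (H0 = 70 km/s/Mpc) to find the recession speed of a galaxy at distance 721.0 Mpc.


v = H0 * d = 70 * 721.0 = 50470.0

50470.0 km/s


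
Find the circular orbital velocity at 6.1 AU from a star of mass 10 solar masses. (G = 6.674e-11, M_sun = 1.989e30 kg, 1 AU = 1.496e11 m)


v = sqrt(GM/r) = sqrt(6.674e-11 * 1.989e+31 / 9.126e+11) = 38139.9201

38139.9201 m/s


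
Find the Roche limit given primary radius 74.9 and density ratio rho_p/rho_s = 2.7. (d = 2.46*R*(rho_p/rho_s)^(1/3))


d_Roche = 2.46 * 74.9 * 2.7^(1/3) = 256.5694

256.5694


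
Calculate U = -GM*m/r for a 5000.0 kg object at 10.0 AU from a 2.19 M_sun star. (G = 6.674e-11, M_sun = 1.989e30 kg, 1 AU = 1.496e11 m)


M = 2.19 * 1.989e30 kg = 4.35591e+30 kg; r = 10.0 AU * 1.496e11 m/AU = 1.496e+12 m. U = -GM*m/r = -(6.674e-11 * 4.35591e+30 * 5000.0) / 1.496e+12 = -9.716e+11

-9.716e+11 J


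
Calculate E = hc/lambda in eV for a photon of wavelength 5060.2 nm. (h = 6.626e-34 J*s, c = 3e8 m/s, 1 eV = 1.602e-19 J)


E = hc/lambda = 6.626e-34 * 3e8 / 5.060e-06 = 3.928e-20 J = 0.2452 eV

0.2452 eV


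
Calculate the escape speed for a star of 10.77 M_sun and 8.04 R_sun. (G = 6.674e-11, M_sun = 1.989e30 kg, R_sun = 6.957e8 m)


M = 10.77 * 1.989e30 kg = 2.142153e+31 kg; R = 8.04 * 6.957e8 m = 5.593428e+09 m. v_esc = sqrt(2GM/R) = sqrt(2 * 6.674e-11 * 2.142153e+31 / 5.593428e+09) = 714980.6958

714980.6958 m/s


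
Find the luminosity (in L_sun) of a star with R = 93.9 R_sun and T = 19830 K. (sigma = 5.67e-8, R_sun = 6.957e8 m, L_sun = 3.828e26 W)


R = 93.9 * 6.957e8 m = 6.532623e+10 m. L = 4*pi*R^2*sigma*T^4 = 4*pi*(6.532623e+10)^2 * 5.67e-8 * 19830^4 = 4.701743913e+32 W. L/L_sun = 4.701743913e+32 / 3.828e26 = 1.228e+06

1.228e+06 L_sun


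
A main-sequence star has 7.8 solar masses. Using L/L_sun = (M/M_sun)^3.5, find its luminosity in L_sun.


L/L_sun = (M/M_sun)^3.5 = 7.8^3.5 = 1325.3516

1325.3516 L_sun


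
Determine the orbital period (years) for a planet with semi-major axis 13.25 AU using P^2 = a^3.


P = a^(3/2) = 13.25^1.5 = 48.2307

48.2307 years


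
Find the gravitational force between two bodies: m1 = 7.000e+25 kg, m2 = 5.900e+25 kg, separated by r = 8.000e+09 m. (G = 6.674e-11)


F = G*m1*m2/r^2 = 6.674e-11 * 7.000e+25 * 5.900e+25 / (8.000e+09)^2 = 6.674e-11 * 4.130e+51 / 6.400e+19 = 4.307e+21

4.307e+21 N


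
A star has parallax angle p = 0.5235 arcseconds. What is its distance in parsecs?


d = 1/p = 1/0.5235 = 1.9102

1.9102 pc


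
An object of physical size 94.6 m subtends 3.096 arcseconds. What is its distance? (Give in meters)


D = size / theta_rad, theta_rad = 3.096 * pi/(180*3600) = 1.501e-05, D = 6.303e+06

6.303e+06 m


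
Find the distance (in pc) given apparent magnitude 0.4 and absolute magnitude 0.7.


d = 10^((m - M + 5)/5) = 10^((0.4 - 0.7 + 5)/5) = 8.7096

8.7096 pc


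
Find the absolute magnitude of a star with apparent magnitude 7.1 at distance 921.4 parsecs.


M = m - 5*log10(d) + 5 = 7.1 - 5*log10(921.4) + 5 = -2.7222

-2.7222


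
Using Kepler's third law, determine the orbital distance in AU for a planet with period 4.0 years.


a = P^(2/3) = 4.0^(2/3) = 2.5198

2.5198 AU


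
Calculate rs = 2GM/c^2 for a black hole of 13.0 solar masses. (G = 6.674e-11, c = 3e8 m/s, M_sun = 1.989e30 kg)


M = 13.0 * 1.989e30 kg = 2.5857e+31 kg. rs = 2GM/c^2 = 2 * 6.674e-11 * 2.5857e+31 / (3e8)^2 = 38348.804

38348.804 m


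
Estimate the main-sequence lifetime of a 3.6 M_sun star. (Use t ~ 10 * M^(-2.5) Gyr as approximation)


t = 10 * M^(-2.5) = 10 * 3.6^(-2.5) = 0.4067

0.4067 Gyr


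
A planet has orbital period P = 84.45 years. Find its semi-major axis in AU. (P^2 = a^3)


a = P^(2/3) = 84.45^(2/3) = 19.2486

19.2486 AU


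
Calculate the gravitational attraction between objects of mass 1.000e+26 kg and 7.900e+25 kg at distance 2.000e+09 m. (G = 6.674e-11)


F = G*m1*m2/r^2 = 6.674e-11 * 1.000e+26 * 7.900e+25 / (2.000e+09)^2 = 6.674e-11 * 7.900e+51 / 4.000e+18 = 1.318e+23

1.318e+23 N


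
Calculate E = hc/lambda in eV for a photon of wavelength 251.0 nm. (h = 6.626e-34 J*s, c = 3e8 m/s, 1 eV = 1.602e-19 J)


E = hc/lambda = 6.626e-34 * 3e8 / 2.510e-07 = 7.920e-19 J = 4.9435 eV

4.9435 eV


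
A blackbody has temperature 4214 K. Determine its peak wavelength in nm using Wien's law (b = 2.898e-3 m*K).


lam_max = b / T = 2.898e-3 / 4214 = 6.877e-07 m = 687.7076 nm

687.7076 nm


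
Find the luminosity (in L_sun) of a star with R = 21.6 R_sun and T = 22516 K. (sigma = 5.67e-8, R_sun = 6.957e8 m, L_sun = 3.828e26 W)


R = 21.6 * 6.957e8 m = 1.502712e+10 m. L = 4*pi*R^2*sigma*T^4 = 4*pi*(1.502712e+10)^2 * 5.67e-8 * 22516^4 = 4.135322571e+31 W. L/L_sun = 4.135322571e+31 / 3.828e26 = 108028.2803

108028.2803 L_sun


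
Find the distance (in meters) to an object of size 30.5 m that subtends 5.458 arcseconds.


D = size / theta_rad, theta_rad = 5.458 * pi/(180*3600) = 2.646e-05, D = 1.153e+06

1.153e+06 m


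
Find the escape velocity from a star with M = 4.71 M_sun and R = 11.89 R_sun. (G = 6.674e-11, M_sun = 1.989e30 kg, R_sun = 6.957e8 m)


M = 4.71 * 1.989e30 kg = 9.36819e+30 kg; R = 11.89 * 6.957e8 m = 8.271873e+09 m. v_esc = sqrt(2GM/R) = sqrt(2 * 6.674e-11 * 9.36819e+30 / 8.271873e+09) = 388806.9462

388806.9462 m/s


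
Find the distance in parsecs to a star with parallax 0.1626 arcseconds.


d = 1/p = 1/0.1626 = 6.1501

6.1501 pc


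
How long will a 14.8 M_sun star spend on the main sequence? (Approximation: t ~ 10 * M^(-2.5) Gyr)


t = 10 * M^(-2.5) = 10 * 14.8^(-2.5) = 0.0119

0.0119 Gyr
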